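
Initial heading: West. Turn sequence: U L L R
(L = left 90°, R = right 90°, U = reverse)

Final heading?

Answer: Final heading: North

Derivation:
Start: West
  U (U-turn (180°)) -> East
  L (left (90° counter-clockwise)) -> North
  L (left (90° counter-clockwise)) -> West
  R (right (90° clockwise)) -> North
Final: North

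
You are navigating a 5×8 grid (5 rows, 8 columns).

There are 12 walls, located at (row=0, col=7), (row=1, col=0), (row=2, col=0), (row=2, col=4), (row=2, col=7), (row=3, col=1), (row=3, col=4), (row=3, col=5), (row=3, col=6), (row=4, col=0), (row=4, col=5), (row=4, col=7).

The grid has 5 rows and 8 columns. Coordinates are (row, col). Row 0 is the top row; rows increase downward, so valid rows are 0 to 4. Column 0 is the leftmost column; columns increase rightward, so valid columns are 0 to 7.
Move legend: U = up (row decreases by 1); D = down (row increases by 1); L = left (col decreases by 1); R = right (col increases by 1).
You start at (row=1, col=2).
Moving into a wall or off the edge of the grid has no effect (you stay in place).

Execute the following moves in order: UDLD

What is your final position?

Answer: Final position: (row=2, col=1)

Derivation:
Start: (row=1, col=2)
  U (up): (row=1, col=2) -> (row=0, col=2)
  D (down): (row=0, col=2) -> (row=1, col=2)
  L (left): (row=1, col=2) -> (row=1, col=1)
  D (down): (row=1, col=1) -> (row=2, col=1)
Final: (row=2, col=1)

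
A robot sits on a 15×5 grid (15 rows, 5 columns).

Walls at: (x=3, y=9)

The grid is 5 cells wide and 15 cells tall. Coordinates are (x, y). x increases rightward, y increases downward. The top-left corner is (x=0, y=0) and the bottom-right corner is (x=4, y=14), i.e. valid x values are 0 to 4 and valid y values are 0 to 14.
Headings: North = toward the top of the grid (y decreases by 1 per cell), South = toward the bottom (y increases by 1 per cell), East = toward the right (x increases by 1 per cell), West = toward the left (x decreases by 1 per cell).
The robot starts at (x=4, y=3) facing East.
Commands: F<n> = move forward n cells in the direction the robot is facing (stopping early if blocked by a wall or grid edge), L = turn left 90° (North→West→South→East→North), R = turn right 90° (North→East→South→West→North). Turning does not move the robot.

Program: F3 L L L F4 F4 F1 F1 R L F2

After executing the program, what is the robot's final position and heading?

Answer: Final position: (x=4, y=14), facing South

Derivation:
Start: (x=4, y=3), facing East
  F3: move forward 0/3 (blocked), now at (x=4, y=3)
  L: turn left, now facing North
  L: turn left, now facing West
  L: turn left, now facing South
  F4: move forward 4, now at (x=4, y=7)
  F4: move forward 4, now at (x=4, y=11)
  F1: move forward 1, now at (x=4, y=12)
  F1: move forward 1, now at (x=4, y=13)
  R: turn right, now facing West
  L: turn left, now facing South
  F2: move forward 1/2 (blocked), now at (x=4, y=14)
Final: (x=4, y=14), facing South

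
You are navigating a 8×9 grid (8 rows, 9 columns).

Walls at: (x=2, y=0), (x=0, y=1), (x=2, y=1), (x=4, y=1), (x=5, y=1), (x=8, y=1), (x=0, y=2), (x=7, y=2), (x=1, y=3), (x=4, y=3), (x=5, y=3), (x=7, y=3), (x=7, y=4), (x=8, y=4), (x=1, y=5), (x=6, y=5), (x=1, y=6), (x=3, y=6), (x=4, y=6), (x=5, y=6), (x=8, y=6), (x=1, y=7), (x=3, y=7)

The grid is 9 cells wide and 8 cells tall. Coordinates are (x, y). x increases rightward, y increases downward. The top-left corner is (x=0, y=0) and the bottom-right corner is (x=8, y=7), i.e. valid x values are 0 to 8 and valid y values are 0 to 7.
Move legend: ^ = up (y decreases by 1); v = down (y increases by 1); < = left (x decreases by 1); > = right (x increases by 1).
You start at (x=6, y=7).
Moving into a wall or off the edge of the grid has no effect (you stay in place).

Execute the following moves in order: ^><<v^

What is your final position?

Start: (x=6, y=7)
  ^ (up): (x=6, y=7) -> (x=6, y=6)
  > (right): (x=6, y=6) -> (x=7, y=6)
  < (left): (x=7, y=6) -> (x=6, y=6)
  < (left): blocked, stay at (x=6, y=6)
  v (down): (x=6, y=6) -> (x=6, y=7)
  ^ (up): (x=6, y=7) -> (x=6, y=6)
Final: (x=6, y=6)

Answer: Final position: (x=6, y=6)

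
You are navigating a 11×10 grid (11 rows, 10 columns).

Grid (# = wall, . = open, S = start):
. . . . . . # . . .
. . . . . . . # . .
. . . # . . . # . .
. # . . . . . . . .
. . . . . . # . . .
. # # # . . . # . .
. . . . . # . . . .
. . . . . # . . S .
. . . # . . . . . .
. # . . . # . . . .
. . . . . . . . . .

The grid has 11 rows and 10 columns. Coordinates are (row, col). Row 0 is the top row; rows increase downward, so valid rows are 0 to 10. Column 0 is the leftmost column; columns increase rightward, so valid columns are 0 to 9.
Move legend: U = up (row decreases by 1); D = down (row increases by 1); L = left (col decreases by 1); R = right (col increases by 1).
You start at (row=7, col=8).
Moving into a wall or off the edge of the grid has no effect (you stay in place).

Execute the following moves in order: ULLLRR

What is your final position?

Answer: Final position: (row=6, col=8)

Derivation:
Start: (row=7, col=8)
  U (up): (row=7, col=8) -> (row=6, col=8)
  L (left): (row=6, col=8) -> (row=6, col=7)
  L (left): (row=6, col=7) -> (row=6, col=6)
  L (left): blocked, stay at (row=6, col=6)
  R (right): (row=6, col=6) -> (row=6, col=7)
  R (right): (row=6, col=7) -> (row=6, col=8)
Final: (row=6, col=8)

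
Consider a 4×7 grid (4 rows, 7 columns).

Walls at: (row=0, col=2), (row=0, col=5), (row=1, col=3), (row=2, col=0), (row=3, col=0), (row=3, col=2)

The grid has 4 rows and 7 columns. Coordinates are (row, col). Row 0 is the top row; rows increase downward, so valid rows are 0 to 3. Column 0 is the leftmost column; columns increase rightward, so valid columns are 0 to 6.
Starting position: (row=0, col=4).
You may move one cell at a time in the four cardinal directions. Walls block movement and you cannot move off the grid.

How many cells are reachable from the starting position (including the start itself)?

Answer: Reachable cells: 22

Derivation:
BFS flood-fill from (row=0, col=4):
  Distance 0: (row=0, col=4)
  Distance 1: (row=0, col=3), (row=1, col=4)
  Distance 2: (row=1, col=5), (row=2, col=4)
  Distance 3: (row=1, col=6), (row=2, col=3), (row=2, col=5), (row=3, col=4)
  Distance 4: (row=0, col=6), (row=2, col=2), (row=2, col=6), (row=3, col=3), (row=3, col=5)
  Distance 5: (row=1, col=2), (row=2, col=1), (row=3, col=6)
  Distance 6: (row=1, col=1), (row=3, col=1)
  Distance 7: (row=0, col=1), (row=1, col=0)
  Distance 8: (row=0, col=0)
Total reachable: 22 (grid has 22 open cells total)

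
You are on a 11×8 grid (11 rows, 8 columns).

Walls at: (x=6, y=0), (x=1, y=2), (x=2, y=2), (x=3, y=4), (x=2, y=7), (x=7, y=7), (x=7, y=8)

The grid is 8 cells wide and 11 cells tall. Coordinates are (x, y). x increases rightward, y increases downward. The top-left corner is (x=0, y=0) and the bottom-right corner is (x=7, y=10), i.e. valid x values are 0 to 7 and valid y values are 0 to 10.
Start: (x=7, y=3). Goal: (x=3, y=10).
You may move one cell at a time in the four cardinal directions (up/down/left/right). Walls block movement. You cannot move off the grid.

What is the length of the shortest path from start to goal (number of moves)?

Answer: Shortest path length: 11

Derivation:
BFS from (x=7, y=3) until reaching (x=3, y=10):
  Distance 0: (x=7, y=3)
  Distance 1: (x=7, y=2), (x=6, y=3), (x=7, y=4)
  Distance 2: (x=7, y=1), (x=6, y=2), (x=5, y=3), (x=6, y=4), (x=7, y=5)
  Distance 3: (x=7, y=0), (x=6, y=1), (x=5, y=2), (x=4, y=3), (x=5, y=4), (x=6, y=5), (x=7, y=6)
  Distance 4: (x=5, y=1), (x=4, y=2), (x=3, y=3), (x=4, y=4), (x=5, y=5), (x=6, y=6)
  Distance 5: (x=5, y=0), (x=4, y=1), (x=3, y=2), (x=2, y=3), (x=4, y=5), (x=5, y=6), (x=6, y=7)
  Distance 6: (x=4, y=0), (x=3, y=1), (x=1, y=3), (x=2, y=4), (x=3, y=5), (x=4, y=6), (x=5, y=7), (x=6, y=8)
  Distance 7: (x=3, y=0), (x=2, y=1), (x=0, y=3), (x=1, y=4), (x=2, y=5), (x=3, y=6), (x=4, y=7), (x=5, y=8), (x=6, y=9)
  Distance 8: (x=2, y=0), (x=1, y=1), (x=0, y=2), (x=0, y=4), (x=1, y=5), (x=2, y=6), (x=3, y=7), (x=4, y=8), (x=5, y=9), (x=7, y=9), (x=6, y=10)
  Distance 9: (x=1, y=0), (x=0, y=1), (x=0, y=5), (x=1, y=6), (x=3, y=8), (x=4, y=9), (x=5, y=10), (x=7, y=10)
  Distance 10: (x=0, y=0), (x=0, y=6), (x=1, y=7), (x=2, y=8), (x=3, y=9), (x=4, y=10)
  Distance 11: (x=0, y=7), (x=1, y=8), (x=2, y=9), (x=3, y=10)  <- goal reached here
One shortest path (11 moves): (x=7, y=3) -> (x=6, y=3) -> (x=5, y=3) -> (x=4, y=3) -> (x=4, y=4) -> (x=4, y=5) -> (x=3, y=5) -> (x=3, y=6) -> (x=3, y=7) -> (x=3, y=8) -> (x=3, y=9) -> (x=3, y=10)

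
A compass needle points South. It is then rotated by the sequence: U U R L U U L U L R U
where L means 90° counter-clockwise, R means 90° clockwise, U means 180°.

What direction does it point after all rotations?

Start: South
  U (U-turn (180°)) -> North
  U (U-turn (180°)) -> South
  R (right (90° clockwise)) -> West
  L (left (90° counter-clockwise)) -> South
  U (U-turn (180°)) -> North
  U (U-turn (180°)) -> South
  L (left (90° counter-clockwise)) -> East
  U (U-turn (180°)) -> West
  L (left (90° counter-clockwise)) -> South
  R (right (90° clockwise)) -> West
  U (U-turn (180°)) -> East
Final: East

Answer: Final heading: East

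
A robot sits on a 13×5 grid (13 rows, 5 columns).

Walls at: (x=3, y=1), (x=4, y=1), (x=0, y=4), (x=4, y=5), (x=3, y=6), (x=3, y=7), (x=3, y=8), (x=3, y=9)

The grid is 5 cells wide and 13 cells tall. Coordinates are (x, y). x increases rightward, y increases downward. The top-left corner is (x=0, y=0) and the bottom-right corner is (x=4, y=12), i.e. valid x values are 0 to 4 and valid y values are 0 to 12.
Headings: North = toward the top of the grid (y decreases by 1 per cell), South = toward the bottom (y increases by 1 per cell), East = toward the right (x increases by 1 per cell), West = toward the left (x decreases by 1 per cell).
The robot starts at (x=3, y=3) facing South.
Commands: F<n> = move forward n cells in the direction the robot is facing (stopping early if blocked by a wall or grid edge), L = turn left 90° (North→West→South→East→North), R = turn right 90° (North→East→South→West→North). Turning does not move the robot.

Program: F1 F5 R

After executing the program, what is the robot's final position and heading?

Start: (x=3, y=3), facing South
  F1: move forward 1, now at (x=3, y=4)
  F5: move forward 1/5 (blocked), now at (x=3, y=5)
  R: turn right, now facing West
Final: (x=3, y=5), facing West

Answer: Final position: (x=3, y=5), facing West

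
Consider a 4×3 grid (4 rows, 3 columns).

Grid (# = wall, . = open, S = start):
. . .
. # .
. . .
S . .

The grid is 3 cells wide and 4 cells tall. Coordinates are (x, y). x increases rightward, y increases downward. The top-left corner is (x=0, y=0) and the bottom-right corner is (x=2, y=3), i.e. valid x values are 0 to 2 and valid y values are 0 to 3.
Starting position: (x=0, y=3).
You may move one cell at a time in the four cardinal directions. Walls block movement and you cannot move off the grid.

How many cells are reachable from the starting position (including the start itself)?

Answer: Reachable cells: 11

Derivation:
BFS flood-fill from (x=0, y=3):
  Distance 0: (x=0, y=3)
  Distance 1: (x=0, y=2), (x=1, y=3)
  Distance 2: (x=0, y=1), (x=1, y=2), (x=2, y=3)
  Distance 3: (x=0, y=0), (x=2, y=2)
  Distance 4: (x=1, y=0), (x=2, y=1)
  Distance 5: (x=2, y=0)
Total reachable: 11 (grid has 11 open cells total)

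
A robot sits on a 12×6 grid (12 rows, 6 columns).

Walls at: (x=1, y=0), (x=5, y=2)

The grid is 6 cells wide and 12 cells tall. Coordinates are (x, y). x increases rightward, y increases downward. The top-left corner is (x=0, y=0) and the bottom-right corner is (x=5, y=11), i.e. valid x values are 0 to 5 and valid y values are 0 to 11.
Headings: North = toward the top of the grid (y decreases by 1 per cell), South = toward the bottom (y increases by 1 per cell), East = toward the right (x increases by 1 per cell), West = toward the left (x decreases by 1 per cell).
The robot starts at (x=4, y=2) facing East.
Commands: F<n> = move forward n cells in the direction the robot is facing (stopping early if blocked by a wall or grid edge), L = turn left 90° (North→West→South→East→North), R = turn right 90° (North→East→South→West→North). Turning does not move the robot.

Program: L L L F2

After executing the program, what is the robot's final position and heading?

Start: (x=4, y=2), facing East
  L: turn left, now facing North
  L: turn left, now facing West
  L: turn left, now facing South
  F2: move forward 2, now at (x=4, y=4)
Final: (x=4, y=4), facing South

Answer: Final position: (x=4, y=4), facing South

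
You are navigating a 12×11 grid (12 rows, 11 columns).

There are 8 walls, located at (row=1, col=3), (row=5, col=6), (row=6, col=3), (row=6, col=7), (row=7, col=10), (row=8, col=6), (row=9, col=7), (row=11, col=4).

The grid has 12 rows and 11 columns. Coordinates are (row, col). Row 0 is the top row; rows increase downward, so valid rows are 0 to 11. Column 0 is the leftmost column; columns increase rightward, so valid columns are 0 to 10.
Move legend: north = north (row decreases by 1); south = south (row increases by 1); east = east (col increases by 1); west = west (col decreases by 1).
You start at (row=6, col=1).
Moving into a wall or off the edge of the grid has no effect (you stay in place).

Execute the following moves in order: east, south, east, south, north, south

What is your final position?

Answer: Final position: (row=8, col=3)

Derivation:
Start: (row=6, col=1)
  east (east): (row=6, col=1) -> (row=6, col=2)
  south (south): (row=6, col=2) -> (row=7, col=2)
  east (east): (row=7, col=2) -> (row=7, col=3)
  south (south): (row=7, col=3) -> (row=8, col=3)
  north (north): (row=8, col=3) -> (row=7, col=3)
  south (south): (row=7, col=3) -> (row=8, col=3)
Final: (row=8, col=3)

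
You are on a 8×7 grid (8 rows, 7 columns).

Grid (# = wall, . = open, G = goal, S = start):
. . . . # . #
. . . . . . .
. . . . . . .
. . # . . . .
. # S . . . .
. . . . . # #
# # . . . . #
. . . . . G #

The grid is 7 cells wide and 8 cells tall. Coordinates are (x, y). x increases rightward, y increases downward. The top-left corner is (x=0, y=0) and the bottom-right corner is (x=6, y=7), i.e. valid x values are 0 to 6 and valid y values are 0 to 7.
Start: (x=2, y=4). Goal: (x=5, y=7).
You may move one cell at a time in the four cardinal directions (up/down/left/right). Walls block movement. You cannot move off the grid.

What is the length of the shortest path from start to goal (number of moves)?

Answer: Shortest path length: 6

Derivation:
BFS from (x=2, y=4) until reaching (x=5, y=7):
  Distance 0: (x=2, y=4)
  Distance 1: (x=3, y=4), (x=2, y=5)
  Distance 2: (x=3, y=3), (x=4, y=4), (x=1, y=5), (x=3, y=5), (x=2, y=6)
  Distance 3: (x=3, y=2), (x=4, y=3), (x=5, y=4), (x=0, y=5), (x=4, y=5), (x=3, y=6), (x=2, y=7)
  Distance 4: (x=3, y=1), (x=2, y=2), (x=4, y=2), (x=5, y=3), (x=0, y=4), (x=6, y=4), (x=4, y=6), (x=1, y=7), (x=3, y=7)
  Distance 5: (x=3, y=0), (x=2, y=1), (x=4, y=1), (x=1, y=2), (x=5, y=2), (x=0, y=3), (x=6, y=3), (x=5, y=6), (x=0, y=7), (x=4, y=7)
  Distance 6: (x=2, y=0), (x=1, y=1), (x=5, y=1), (x=0, y=2), (x=6, y=2), (x=1, y=3), (x=5, y=7)  <- goal reached here
One shortest path (6 moves): (x=2, y=4) -> (x=3, y=4) -> (x=4, y=4) -> (x=4, y=5) -> (x=4, y=6) -> (x=5, y=6) -> (x=5, y=7)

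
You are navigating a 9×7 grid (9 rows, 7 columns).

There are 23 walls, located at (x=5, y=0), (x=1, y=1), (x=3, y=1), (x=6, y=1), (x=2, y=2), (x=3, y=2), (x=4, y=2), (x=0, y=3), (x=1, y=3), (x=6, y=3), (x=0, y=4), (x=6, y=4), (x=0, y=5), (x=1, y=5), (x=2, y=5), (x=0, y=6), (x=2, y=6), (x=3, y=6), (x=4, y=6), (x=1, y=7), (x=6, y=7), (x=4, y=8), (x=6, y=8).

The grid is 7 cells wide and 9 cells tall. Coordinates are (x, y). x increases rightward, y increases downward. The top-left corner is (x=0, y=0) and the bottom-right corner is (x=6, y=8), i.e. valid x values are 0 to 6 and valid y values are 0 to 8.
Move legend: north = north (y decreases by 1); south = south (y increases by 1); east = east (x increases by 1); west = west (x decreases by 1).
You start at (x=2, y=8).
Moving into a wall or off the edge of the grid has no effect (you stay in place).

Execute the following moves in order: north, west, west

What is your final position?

Answer: Final position: (x=2, y=7)

Derivation:
Start: (x=2, y=8)
  north (north): (x=2, y=8) -> (x=2, y=7)
  west (west): blocked, stay at (x=2, y=7)
  west (west): blocked, stay at (x=2, y=7)
Final: (x=2, y=7)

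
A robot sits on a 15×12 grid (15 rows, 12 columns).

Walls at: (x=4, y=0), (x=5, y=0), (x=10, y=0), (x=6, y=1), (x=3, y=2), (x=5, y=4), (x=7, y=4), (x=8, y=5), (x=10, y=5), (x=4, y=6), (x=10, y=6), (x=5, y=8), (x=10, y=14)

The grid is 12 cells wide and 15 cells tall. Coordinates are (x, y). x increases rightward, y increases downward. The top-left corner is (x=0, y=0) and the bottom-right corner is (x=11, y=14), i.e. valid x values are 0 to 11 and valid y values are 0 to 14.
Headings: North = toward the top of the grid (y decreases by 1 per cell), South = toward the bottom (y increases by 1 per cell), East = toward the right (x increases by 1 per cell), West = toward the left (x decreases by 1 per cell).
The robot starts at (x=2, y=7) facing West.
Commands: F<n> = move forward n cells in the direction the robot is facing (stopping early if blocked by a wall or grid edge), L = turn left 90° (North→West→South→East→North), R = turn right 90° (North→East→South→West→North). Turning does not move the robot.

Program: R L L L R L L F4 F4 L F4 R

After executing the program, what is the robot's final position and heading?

Answer: Final position: (x=0, y=0), facing North

Derivation:
Start: (x=2, y=7), facing West
  R: turn right, now facing North
  L: turn left, now facing West
  L: turn left, now facing South
  L: turn left, now facing East
  R: turn right, now facing South
  L: turn left, now facing East
  L: turn left, now facing North
  F4: move forward 4, now at (x=2, y=3)
  F4: move forward 3/4 (blocked), now at (x=2, y=0)
  L: turn left, now facing West
  F4: move forward 2/4 (blocked), now at (x=0, y=0)
  R: turn right, now facing North
Final: (x=0, y=0), facing North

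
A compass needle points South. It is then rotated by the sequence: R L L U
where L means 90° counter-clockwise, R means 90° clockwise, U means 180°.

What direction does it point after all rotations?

Start: South
  R (right (90° clockwise)) -> West
  L (left (90° counter-clockwise)) -> South
  L (left (90° counter-clockwise)) -> East
  U (U-turn (180°)) -> West
Final: West

Answer: Final heading: West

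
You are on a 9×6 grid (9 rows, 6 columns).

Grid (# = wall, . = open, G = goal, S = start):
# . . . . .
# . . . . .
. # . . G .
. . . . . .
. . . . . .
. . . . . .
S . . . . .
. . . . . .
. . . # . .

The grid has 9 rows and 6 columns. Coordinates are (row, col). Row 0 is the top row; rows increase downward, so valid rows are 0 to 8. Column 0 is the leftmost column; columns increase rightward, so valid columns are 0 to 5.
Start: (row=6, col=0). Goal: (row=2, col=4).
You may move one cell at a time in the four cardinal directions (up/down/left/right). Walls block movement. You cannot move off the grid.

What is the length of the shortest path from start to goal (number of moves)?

Answer: Shortest path length: 8

Derivation:
BFS from (row=6, col=0) until reaching (row=2, col=4):
  Distance 0: (row=6, col=0)
  Distance 1: (row=5, col=0), (row=6, col=1), (row=7, col=0)
  Distance 2: (row=4, col=0), (row=5, col=1), (row=6, col=2), (row=7, col=1), (row=8, col=0)
  Distance 3: (row=3, col=0), (row=4, col=1), (row=5, col=2), (row=6, col=3), (row=7, col=2), (row=8, col=1)
  Distance 4: (row=2, col=0), (row=3, col=1), (row=4, col=2), (row=5, col=3), (row=6, col=4), (row=7, col=3), (row=8, col=2)
  Distance 5: (row=3, col=2), (row=4, col=3), (row=5, col=4), (row=6, col=5), (row=7, col=4)
  Distance 6: (row=2, col=2), (row=3, col=3), (row=4, col=4), (row=5, col=5), (row=7, col=5), (row=8, col=4)
  Distance 7: (row=1, col=2), (row=2, col=3), (row=3, col=4), (row=4, col=5), (row=8, col=5)
  Distance 8: (row=0, col=2), (row=1, col=1), (row=1, col=3), (row=2, col=4), (row=3, col=5)  <- goal reached here
One shortest path (8 moves): (row=6, col=0) -> (row=6, col=1) -> (row=6, col=2) -> (row=6, col=3) -> (row=6, col=4) -> (row=5, col=4) -> (row=4, col=4) -> (row=3, col=4) -> (row=2, col=4)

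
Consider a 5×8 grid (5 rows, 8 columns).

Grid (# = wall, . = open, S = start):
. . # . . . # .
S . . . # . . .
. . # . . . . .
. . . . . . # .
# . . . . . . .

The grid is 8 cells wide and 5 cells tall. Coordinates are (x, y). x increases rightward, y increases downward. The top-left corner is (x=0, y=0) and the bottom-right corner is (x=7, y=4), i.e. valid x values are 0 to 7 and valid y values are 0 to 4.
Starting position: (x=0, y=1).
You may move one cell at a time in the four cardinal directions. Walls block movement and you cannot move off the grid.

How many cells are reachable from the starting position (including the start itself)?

BFS flood-fill from (x=0, y=1):
  Distance 0: (x=0, y=1)
  Distance 1: (x=0, y=0), (x=1, y=1), (x=0, y=2)
  Distance 2: (x=1, y=0), (x=2, y=1), (x=1, y=2), (x=0, y=3)
  Distance 3: (x=3, y=1), (x=1, y=3)
  Distance 4: (x=3, y=0), (x=3, y=2), (x=2, y=3), (x=1, y=4)
  Distance 5: (x=4, y=0), (x=4, y=2), (x=3, y=3), (x=2, y=4)
  Distance 6: (x=5, y=0), (x=5, y=2), (x=4, y=3), (x=3, y=4)
  Distance 7: (x=5, y=1), (x=6, y=2), (x=5, y=3), (x=4, y=4)
  Distance 8: (x=6, y=1), (x=7, y=2), (x=5, y=4)
  Distance 9: (x=7, y=1), (x=7, y=3), (x=6, y=4)
  Distance 10: (x=7, y=0), (x=7, y=4)
Total reachable: 34 (grid has 34 open cells total)

Answer: Reachable cells: 34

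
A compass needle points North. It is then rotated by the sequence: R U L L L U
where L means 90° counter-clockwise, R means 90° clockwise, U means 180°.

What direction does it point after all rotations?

Answer: Final heading: South

Derivation:
Start: North
  R (right (90° clockwise)) -> East
  U (U-turn (180°)) -> West
  L (left (90° counter-clockwise)) -> South
  L (left (90° counter-clockwise)) -> East
  L (left (90° counter-clockwise)) -> North
  U (U-turn (180°)) -> South
Final: South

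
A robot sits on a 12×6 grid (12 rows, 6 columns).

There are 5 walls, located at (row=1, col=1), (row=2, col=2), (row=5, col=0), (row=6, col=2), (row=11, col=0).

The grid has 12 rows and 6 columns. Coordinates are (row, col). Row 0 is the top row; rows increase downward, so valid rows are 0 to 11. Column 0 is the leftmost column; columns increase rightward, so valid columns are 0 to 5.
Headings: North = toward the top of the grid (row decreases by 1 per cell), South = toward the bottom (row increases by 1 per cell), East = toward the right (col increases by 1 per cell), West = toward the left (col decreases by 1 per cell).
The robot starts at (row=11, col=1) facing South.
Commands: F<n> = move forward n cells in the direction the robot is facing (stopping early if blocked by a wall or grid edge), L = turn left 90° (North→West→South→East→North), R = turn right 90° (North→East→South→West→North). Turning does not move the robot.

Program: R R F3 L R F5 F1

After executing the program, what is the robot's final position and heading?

Start: (row=11, col=1), facing South
  R: turn right, now facing West
  R: turn right, now facing North
  F3: move forward 3, now at (row=8, col=1)
  L: turn left, now facing West
  R: turn right, now facing North
  F5: move forward 5, now at (row=3, col=1)
  F1: move forward 1, now at (row=2, col=1)
Final: (row=2, col=1), facing North

Answer: Final position: (row=2, col=1), facing North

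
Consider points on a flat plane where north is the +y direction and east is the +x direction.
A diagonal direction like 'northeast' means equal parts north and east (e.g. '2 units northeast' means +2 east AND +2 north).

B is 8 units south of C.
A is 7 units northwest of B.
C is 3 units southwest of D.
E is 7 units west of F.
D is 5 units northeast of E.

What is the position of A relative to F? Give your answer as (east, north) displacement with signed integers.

Answer: A is at (east=-12, north=1) relative to F.

Derivation:
Place F at the origin (east=0, north=0).
  E is 7 units west of F: delta (east=-7, north=+0); E at (east=-7, north=0).
  D is 5 units northeast of E: delta (east=+5, north=+5); D at (east=-2, north=5).
  C is 3 units southwest of D: delta (east=-3, north=-3); C at (east=-5, north=2).
  B is 8 units south of C: delta (east=+0, north=-8); B at (east=-5, north=-6).
  A is 7 units northwest of B: delta (east=-7, north=+7); A at (east=-12, north=1).
Therefore A relative to F: (east=-12, north=1).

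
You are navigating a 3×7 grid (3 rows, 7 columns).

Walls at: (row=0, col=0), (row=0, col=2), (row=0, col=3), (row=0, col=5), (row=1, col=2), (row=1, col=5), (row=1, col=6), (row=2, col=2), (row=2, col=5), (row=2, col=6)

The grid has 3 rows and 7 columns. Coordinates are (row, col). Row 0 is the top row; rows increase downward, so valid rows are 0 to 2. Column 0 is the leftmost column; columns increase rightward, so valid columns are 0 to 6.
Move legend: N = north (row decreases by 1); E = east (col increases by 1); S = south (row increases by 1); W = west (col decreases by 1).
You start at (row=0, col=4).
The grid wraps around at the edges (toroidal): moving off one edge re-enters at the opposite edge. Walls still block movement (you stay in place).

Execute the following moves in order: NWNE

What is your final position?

Start: (row=0, col=4)
  N (north): (row=0, col=4) -> (row=2, col=4)
  W (west): (row=2, col=4) -> (row=2, col=3)
  N (north): (row=2, col=3) -> (row=1, col=3)
  E (east): (row=1, col=3) -> (row=1, col=4)
Final: (row=1, col=4)

Answer: Final position: (row=1, col=4)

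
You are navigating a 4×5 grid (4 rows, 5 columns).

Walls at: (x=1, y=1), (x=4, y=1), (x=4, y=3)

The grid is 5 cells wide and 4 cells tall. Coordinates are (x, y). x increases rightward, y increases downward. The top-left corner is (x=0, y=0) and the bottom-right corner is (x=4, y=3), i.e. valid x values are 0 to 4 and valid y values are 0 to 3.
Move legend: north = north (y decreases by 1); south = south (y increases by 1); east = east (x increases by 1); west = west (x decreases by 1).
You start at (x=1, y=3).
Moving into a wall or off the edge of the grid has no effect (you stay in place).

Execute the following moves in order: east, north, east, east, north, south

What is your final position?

Start: (x=1, y=3)
  east (east): (x=1, y=3) -> (x=2, y=3)
  north (north): (x=2, y=3) -> (x=2, y=2)
  east (east): (x=2, y=2) -> (x=3, y=2)
  east (east): (x=3, y=2) -> (x=4, y=2)
  north (north): blocked, stay at (x=4, y=2)
  south (south): blocked, stay at (x=4, y=2)
Final: (x=4, y=2)

Answer: Final position: (x=4, y=2)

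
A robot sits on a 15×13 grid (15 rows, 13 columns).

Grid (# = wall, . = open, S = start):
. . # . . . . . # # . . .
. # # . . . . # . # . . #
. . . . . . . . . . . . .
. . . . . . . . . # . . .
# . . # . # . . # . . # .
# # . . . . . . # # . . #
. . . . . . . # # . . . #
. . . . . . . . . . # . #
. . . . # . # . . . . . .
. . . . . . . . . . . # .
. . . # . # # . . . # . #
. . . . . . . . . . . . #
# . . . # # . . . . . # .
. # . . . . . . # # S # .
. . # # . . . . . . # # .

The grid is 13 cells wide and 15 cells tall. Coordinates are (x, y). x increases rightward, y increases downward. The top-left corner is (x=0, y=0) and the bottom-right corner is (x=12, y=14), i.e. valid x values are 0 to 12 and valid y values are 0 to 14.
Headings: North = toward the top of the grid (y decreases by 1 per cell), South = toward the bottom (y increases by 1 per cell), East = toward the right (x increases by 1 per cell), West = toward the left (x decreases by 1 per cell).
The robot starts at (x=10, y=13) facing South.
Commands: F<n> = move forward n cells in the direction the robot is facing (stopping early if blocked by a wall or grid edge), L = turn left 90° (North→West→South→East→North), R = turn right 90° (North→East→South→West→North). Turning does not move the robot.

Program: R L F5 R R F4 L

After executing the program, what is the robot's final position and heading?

Answer: Final position: (x=10, y=11), facing West

Derivation:
Start: (x=10, y=13), facing South
  R: turn right, now facing West
  L: turn left, now facing South
  F5: move forward 0/5 (blocked), now at (x=10, y=13)
  R: turn right, now facing West
  R: turn right, now facing North
  F4: move forward 2/4 (blocked), now at (x=10, y=11)
  L: turn left, now facing West
Final: (x=10, y=11), facing West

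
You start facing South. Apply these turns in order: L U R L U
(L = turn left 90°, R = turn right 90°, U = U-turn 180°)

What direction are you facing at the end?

Start: South
  L (left (90° counter-clockwise)) -> East
  U (U-turn (180°)) -> West
  R (right (90° clockwise)) -> North
  L (left (90° counter-clockwise)) -> West
  U (U-turn (180°)) -> East
Final: East

Answer: Final heading: East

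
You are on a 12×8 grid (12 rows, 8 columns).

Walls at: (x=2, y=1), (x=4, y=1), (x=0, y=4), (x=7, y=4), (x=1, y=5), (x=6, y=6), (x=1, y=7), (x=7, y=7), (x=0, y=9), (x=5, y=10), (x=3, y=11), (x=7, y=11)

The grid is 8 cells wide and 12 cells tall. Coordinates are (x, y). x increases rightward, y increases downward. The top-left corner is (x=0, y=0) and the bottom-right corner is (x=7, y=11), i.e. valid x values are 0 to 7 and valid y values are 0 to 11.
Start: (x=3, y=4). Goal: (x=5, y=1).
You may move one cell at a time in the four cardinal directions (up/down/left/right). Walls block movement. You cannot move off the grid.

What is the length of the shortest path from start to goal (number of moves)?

Answer: Shortest path length: 5

Derivation:
BFS from (x=3, y=4) until reaching (x=5, y=1):
  Distance 0: (x=3, y=4)
  Distance 1: (x=3, y=3), (x=2, y=4), (x=4, y=4), (x=3, y=5)
  Distance 2: (x=3, y=2), (x=2, y=3), (x=4, y=3), (x=1, y=4), (x=5, y=4), (x=2, y=5), (x=4, y=5), (x=3, y=6)
  Distance 3: (x=3, y=1), (x=2, y=2), (x=4, y=2), (x=1, y=3), (x=5, y=3), (x=6, y=4), (x=5, y=5), (x=2, y=6), (x=4, y=6), (x=3, y=7)
  Distance 4: (x=3, y=0), (x=1, y=2), (x=5, y=2), (x=0, y=3), (x=6, y=3), (x=6, y=5), (x=1, y=6), (x=5, y=6), (x=2, y=7), (x=4, y=7), (x=3, y=8)
  Distance 5: (x=2, y=0), (x=4, y=0), (x=1, y=1), (x=5, y=1), (x=0, y=2), (x=6, y=2), (x=7, y=3), (x=7, y=5), (x=0, y=6), (x=5, y=7), (x=2, y=8), (x=4, y=8), (x=3, y=9)  <- goal reached here
One shortest path (5 moves): (x=3, y=4) -> (x=4, y=4) -> (x=5, y=4) -> (x=5, y=3) -> (x=5, y=2) -> (x=5, y=1)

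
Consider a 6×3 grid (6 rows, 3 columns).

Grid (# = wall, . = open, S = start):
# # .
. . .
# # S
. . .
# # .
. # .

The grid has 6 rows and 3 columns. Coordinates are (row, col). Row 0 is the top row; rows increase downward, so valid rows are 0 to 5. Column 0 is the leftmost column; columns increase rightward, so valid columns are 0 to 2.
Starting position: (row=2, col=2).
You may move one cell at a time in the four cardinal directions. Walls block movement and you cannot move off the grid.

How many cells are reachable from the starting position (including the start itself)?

BFS flood-fill from (row=2, col=2):
  Distance 0: (row=2, col=2)
  Distance 1: (row=1, col=2), (row=3, col=2)
  Distance 2: (row=0, col=2), (row=1, col=1), (row=3, col=1), (row=4, col=2)
  Distance 3: (row=1, col=0), (row=3, col=0), (row=5, col=2)
Total reachable: 10 (grid has 11 open cells total)

Answer: Reachable cells: 10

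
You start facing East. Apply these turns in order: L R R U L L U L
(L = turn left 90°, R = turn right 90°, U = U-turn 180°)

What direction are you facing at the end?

Answer: Final heading: West

Derivation:
Start: East
  L (left (90° counter-clockwise)) -> North
  R (right (90° clockwise)) -> East
  R (right (90° clockwise)) -> South
  U (U-turn (180°)) -> North
  L (left (90° counter-clockwise)) -> West
  L (left (90° counter-clockwise)) -> South
  U (U-turn (180°)) -> North
  L (left (90° counter-clockwise)) -> West
Final: West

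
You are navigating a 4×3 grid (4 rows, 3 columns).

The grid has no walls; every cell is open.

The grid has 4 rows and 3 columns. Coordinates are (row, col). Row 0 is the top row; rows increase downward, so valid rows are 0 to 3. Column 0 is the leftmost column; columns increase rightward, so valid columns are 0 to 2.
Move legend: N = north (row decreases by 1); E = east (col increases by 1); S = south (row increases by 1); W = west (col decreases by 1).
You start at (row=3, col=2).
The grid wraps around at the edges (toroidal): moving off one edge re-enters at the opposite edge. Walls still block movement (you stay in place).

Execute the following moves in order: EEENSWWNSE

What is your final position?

Start: (row=3, col=2)
  E (east): (row=3, col=2) -> (row=3, col=0)
  E (east): (row=3, col=0) -> (row=3, col=1)
  E (east): (row=3, col=1) -> (row=3, col=2)
  N (north): (row=3, col=2) -> (row=2, col=2)
  S (south): (row=2, col=2) -> (row=3, col=2)
  W (west): (row=3, col=2) -> (row=3, col=1)
  W (west): (row=3, col=1) -> (row=3, col=0)
  N (north): (row=3, col=0) -> (row=2, col=0)
  S (south): (row=2, col=0) -> (row=3, col=0)
  E (east): (row=3, col=0) -> (row=3, col=1)
Final: (row=3, col=1)

Answer: Final position: (row=3, col=1)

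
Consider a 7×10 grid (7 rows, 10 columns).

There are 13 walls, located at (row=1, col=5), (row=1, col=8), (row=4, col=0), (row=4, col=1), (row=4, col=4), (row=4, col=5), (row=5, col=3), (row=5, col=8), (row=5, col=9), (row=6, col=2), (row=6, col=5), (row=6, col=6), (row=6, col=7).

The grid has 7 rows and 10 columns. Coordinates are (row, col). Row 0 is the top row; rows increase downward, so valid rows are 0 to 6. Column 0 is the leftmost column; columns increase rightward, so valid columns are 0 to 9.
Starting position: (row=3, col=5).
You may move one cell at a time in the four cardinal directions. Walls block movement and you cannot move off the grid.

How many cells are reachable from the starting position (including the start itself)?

Answer: Reachable cells: 55

Derivation:
BFS flood-fill from (row=3, col=5):
  Distance 0: (row=3, col=5)
  Distance 1: (row=2, col=5), (row=3, col=4), (row=3, col=6)
  Distance 2: (row=2, col=4), (row=2, col=6), (row=3, col=3), (row=3, col=7), (row=4, col=6)
  Distance 3: (row=1, col=4), (row=1, col=6), (row=2, col=3), (row=2, col=7), (row=3, col=2), (row=3, col=8), (row=4, col=3), (row=4, col=7), (row=5, col=6)
  Distance 4: (row=0, col=4), (row=0, col=6), (row=1, col=3), (row=1, col=7), (row=2, col=2), (row=2, col=8), (row=3, col=1), (row=3, col=9), (row=4, col=2), (row=4, col=8), (row=5, col=5), (row=5, col=7)
  Distance 5: (row=0, col=3), (row=0, col=5), (row=0, col=7), (row=1, col=2), (row=2, col=1), (row=2, col=9), (row=3, col=0), (row=4, col=9), (row=5, col=2), (row=5, col=4)
  Distance 6: (row=0, col=2), (row=0, col=8), (row=1, col=1), (row=1, col=9), (row=2, col=0), (row=5, col=1), (row=6, col=4)
  Distance 7: (row=0, col=1), (row=0, col=9), (row=1, col=0), (row=5, col=0), (row=6, col=1), (row=6, col=3)
  Distance 8: (row=0, col=0), (row=6, col=0)
Total reachable: 55 (grid has 57 open cells total)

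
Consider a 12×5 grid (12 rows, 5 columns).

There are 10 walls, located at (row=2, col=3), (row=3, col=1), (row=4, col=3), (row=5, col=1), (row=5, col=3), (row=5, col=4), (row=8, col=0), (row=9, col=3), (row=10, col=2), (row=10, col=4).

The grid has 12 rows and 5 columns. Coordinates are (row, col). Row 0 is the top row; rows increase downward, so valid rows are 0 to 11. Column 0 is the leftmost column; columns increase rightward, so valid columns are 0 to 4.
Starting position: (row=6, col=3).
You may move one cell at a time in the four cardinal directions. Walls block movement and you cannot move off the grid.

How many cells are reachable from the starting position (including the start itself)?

BFS flood-fill from (row=6, col=3):
  Distance 0: (row=6, col=3)
  Distance 1: (row=6, col=2), (row=6, col=4), (row=7, col=3)
  Distance 2: (row=5, col=2), (row=6, col=1), (row=7, col=2), (row=7, col=4), (row=8, col=3)
  Distance 3: (row=4, col=2), (row=6, col=0), (row=7, col=1), (row=8, col=2), (row=8, col=4)
  Distance 4: (row=3, col=2), (row=4, col=1), (row=5, col=0), (row=7, col=0), (row=8, col=1), (row=9, col=2), (row=9, col=4)
  Distance 5: (row=2, col=2), (row=3, col=3), (row=4, col=0), (row=9, col=1)
  Distance 6: (row=1, col=2), (row=2, col=1), (row=3, col=0), (row=3, col=4), (row=9, col=0), (row=10, col=1)
  Distance 7: (row=0, col=2), (row=1, col=1), (row=1, col=3), (row=2, col=0), (row=2, col=4), (row=4, col=4), (row=10, col=0), (row=11, col=1)
  Distance 8: (row=0, col=1), (row=0, col=3), (row=1, col=0), (row=1, col=4), (row=11, col=0), (row=11, col=2)
  Distance 9: (row=0, col=0), (row=0, col=4), (row=11, col=3)
  Distance 10: (row=10, col=3), (row=11, col=4)
Total reachable: 50 (grid has 50 open cells total)

Answer: Reachable cells: 50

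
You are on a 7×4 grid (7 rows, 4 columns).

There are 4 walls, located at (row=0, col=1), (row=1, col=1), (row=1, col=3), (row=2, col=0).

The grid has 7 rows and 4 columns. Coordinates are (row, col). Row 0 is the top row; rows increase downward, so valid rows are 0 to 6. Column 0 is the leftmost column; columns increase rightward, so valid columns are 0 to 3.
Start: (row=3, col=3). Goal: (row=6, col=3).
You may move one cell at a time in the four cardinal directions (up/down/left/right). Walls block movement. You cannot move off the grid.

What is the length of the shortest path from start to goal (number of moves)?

BFS from (row=3, col=3) until reaching (row=6, col=3):
  Distance 0: (row=3, col=3)
  Distance 1: (row=2, col=3), (row=3, col=2), (row=4, col=3)
  Distance 2: (row=2, col=2), (row=3, col=1), (row=4, col=2), (row=5, col=3)
  Distance 3: (row=1, col=2), (row=2, col=1), (row=3, col=0), (row=4, col=1), (row=5, col=2), (row=6, col=3)  <- goal reached here
One shortest path (3 moves): (row=3, col=3) -> (row=4, col=3) -> (row=5, col=3) -> (row=6, col=3)

Answer: Shortest path length: 3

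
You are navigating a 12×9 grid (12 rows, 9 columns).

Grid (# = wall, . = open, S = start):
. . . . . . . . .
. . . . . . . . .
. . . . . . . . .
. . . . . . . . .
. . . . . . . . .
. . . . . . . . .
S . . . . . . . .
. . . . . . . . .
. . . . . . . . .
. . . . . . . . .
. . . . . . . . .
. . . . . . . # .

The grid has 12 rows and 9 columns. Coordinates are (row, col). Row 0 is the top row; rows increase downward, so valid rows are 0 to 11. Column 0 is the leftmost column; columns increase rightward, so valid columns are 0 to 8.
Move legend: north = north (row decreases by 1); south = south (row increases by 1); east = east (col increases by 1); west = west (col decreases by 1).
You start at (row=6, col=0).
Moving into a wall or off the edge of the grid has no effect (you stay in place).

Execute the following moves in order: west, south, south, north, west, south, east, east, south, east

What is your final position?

Start: (row=6, col=0)
  west (west): blocked, stay at (row=6, col=0)
  south (south): (row=6, col=0) -> (row=7, col=0)
  south (south): (row=7, col=0) -> (row=8, col=0)
  north (north): (row=8, col=0) -> (row=7, col=0)
  west (west): blocked, stay at (row=7, col=0)
  south (south): (row=7, col=0) -> (row=8, col=0)
  east (east): (row=8, col=0) -> (row=8, col=1)
  east (east): (row=8, col=1) -> (row=8, col=2)
  south (south): (row=8, col=2) -> (row=9, col=2)
  east (east): (row=9, col=2) -> (row=9, col=3)
Final: (row=9, col=3)

Answer: Final position: (row=9, col=3)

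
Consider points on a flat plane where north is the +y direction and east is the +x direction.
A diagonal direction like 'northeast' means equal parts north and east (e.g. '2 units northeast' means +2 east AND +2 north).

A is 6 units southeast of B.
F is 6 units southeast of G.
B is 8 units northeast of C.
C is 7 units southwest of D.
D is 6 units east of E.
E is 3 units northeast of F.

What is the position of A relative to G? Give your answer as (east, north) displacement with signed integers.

Place G at the origin (east=0, north=0).
  F is 6 units southeast of G: delta (east=+6, north=-6); F at (east=6, north=-6).
  E is 3 units northeast of F: delta (east=+3, north=+3); E at (east=9, north=-3).
  D is 6 units east of E: delta (east=+6, north=+0); D at (east=15, north=-3).
  C is 7 units southwest of D: delta (east=-7, north=-7); C at (east=8, north=-10).
  B is 8 units northeast of C: delta (east=+8, north=+8); B at (east=16, north=-2).
  A is 6 units southeast of B: delta (east=+6, north=-6); A at (east=22, north=-8).
Therefore A relative to G: (east=22, north=-8).

Answer: A is at (east=22, north=-8) relative to G.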